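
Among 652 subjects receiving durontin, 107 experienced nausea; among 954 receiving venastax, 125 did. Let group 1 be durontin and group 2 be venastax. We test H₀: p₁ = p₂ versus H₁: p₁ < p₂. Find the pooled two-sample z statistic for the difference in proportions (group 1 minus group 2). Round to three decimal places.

z = 1.852

p̂₁ = 107/652 ≈ 0.16411, p̂₂ = 125/954 ≈ 0.13103.
Pooled p̂ = (107+125)/(652+954) = 232/1606 = 0.14446.
SE = √(0.12359 × 0.00258196) = 0.01786.
z = (0.16411 − 0.13103)/0.01786 = 0.03308/0.01786 = 1.852.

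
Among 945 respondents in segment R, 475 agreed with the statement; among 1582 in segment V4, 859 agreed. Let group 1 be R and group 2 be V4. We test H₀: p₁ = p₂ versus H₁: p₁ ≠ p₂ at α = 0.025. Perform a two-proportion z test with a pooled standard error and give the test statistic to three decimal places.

p̂₁ = 475/945 = 0.50265, p̂₂ = 859/1582 = 0.54298.
Pooled p̂ = (475+859)/(945+1582) = 1334/2527 = 0.52790.
SE = √(0.249222 × 0.00169031) = 0.02052.
z = (0.50265 − 0.54298)/0.02052 = -0.04033/0.02052 = -1.965.
Two-sided p-value ≈ 2·Φ(−1.965) = 0.0494; since p > α = 0.025, fail to reject H₀.

z = -1.965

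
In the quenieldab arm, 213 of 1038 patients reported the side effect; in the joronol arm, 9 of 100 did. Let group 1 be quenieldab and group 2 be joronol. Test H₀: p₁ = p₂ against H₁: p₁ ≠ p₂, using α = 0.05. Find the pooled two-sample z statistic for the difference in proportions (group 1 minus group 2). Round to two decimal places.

p̂₁ = 213/1038 ≈ 0.2052, p̂₂ = 9/100 ≈ 0.0900.
Pooled p̂ = (213+9)/(1038+100) = 222/1138 = 0.1951.
SE = √(0.157023 × 0.0109634) = 0.0415.
z = (0.2052 − 0.0900)/0.0415 = 0.1152/0.0415 = 2.78.
p-value = 2·P(Z > 2.777) ≈ 0.0055. With α = 0.05, reject H₀.

z = 2.78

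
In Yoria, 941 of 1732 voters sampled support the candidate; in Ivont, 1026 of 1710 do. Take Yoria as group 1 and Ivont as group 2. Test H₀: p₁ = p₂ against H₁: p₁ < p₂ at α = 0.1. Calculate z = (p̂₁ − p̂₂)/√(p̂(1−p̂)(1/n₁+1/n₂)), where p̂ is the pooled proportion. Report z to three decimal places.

p̂₁ = 941/1732 = 0.54330, p̂₂ = 1026/1710 = 0.60000.
Pooled p̂ = (941+1026)/(1732+1710) = 1967/3442 = 0.57147.
SE = √(0.244892 × 0.00116216) = 0.01687.
z = (0.54330 − 0.60000)/0.01687 = -0.05670/0.01687 = -3.361.
p-value = P(Z < -3.361) ≈ 0.0004. With α = 0.1, reject H₀.

z = -3.361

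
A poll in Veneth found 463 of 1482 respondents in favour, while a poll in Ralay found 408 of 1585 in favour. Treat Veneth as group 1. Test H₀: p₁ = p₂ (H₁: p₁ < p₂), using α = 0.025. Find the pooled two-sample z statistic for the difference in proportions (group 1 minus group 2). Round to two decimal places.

z = 3.38

p̂₁ = 463/1482 ≈ 0.31242, p̂₂ = 408/1585 ≈ 0.25741.
Pooled p̂ = (463+408)/(1482+1585) = 871/3067 = 0.28399.
SE = √(0.20334 × 0.00130568) = 0.01629.
z = (0.31242 − 0.25741)/0.01629 = 0.05501/0.01629 = 3.38.
p-value = P(Z < 3.376) ≈ 0.9996, so at α = 0.025 we fail to reject H₀.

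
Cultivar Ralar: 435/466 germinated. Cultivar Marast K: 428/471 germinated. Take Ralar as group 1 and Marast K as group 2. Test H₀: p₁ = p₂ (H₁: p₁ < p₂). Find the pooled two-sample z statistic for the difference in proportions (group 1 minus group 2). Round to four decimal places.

p̂₁ = 435/466 = 0.933476, p̂₂ = 428/471 = 0.908705.
Pooled p̂ = (435+428)/(466+471) = 863/937 = 0.921025.
SE = √(p̂(1−p̂)(1/n₁+1/n₂)) = √(0.921025·0.078975·0.00426906) = √(0.000310525) = 0.017622.
z = (0.933476 − 0.908705)/0.017622 = 0.024771/0.017622 = 1.4057.
p-value = P(Z < 1.406) ≈ 0.9201.

z = 1.4057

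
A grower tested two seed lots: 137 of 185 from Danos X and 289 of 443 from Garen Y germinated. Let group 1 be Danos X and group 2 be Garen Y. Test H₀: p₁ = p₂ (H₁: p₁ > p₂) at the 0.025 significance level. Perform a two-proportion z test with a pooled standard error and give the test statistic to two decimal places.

p̂₁ = 137/185 = 0.74054, p̂₂ = 289/443 = 0.65237.
Pooled p̂ = (137+289)/(185+443) = 426/628 = 0.67834.
SE = √(0.218193 × 0.00766274) = 0.04089.
z = (0.74054 − 0.65237)/0.04089 = 0.08817/0.04089 = 2.16.
p-value = P(Z > 2.156) ≈ 0.0155; since p < α = 0.025, reject H₀.

z = 2.16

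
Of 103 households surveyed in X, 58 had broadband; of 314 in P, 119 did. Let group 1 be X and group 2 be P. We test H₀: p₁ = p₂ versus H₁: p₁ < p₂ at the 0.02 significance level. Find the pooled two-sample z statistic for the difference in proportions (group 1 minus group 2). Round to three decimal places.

z = 3.281

p̂₁ = 58/103 ≈ 0.56311, p̂₂ = 119/314 ≈ 0.37898.
Pooled p̂ = (58+119)/(103+314) = 177/417 = 0.42446.
SE = √(0.244294 × 0.0128935) = 0.05612.
z = (0.56311 − 0.37898)/0.05612 = 0.18413/0.05612 = 3.281.
p-value = P(Z < 3.281) ≈ 0.9995, so at α = 0.02 we fail to reject H₀.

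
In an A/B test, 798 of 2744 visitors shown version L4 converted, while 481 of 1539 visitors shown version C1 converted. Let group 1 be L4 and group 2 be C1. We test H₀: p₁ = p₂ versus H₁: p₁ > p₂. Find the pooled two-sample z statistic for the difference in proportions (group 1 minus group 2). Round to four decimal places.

z = -1.4905

p̂₁ = 798/2744 ≈ 0.2908163, p̂₂ = 481/1539 ≈ 0.3125406.
Pooled p̂ = (798+481)/(2744+1539) = 1279/4283 = 0.2986225.
SE = √(0.209447 × 0.0010142) = 0.0145747.
z = (0.2908163 − 0.3125406)/0.0145747 = -0.0217243/0.0145747 = -1.4905.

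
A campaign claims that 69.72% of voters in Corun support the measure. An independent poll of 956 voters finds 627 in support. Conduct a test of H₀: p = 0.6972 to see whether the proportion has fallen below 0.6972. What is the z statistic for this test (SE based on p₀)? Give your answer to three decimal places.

p̂ = 627/956 = 0.65586.
Standard error under H₀: √(0.6972×0.3028/956) = 0.01486.
z = (0.65586 − 0.6972)/0.01486 = -0.04134/0.01486 = -2.782.

z = -2.782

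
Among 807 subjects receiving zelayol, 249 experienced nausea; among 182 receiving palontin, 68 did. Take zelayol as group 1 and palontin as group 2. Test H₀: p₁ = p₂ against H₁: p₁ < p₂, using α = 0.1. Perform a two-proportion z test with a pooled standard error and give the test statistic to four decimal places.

z = -1.6993

p̂₁ = 249/807 = 0.308550, p̂₂ = 68/182 = 0.373626.
Pooled p̂ = (249+68)/(807+182) = 317/989 = 0.320526.
SE = √(p̂(1−p̂)(1/n₁+1/n₂)) = √(0.320526·0.679474·0.00673366) = √(0.00146652) = 0.038295.
z = (0.308550 − 0.373626)/0.038295 = -0.065076/0.038295 = -1.6993.
p-value = P(Z < -1.699) ≈ 0.0446; since p < α = 0.1, reject H₀.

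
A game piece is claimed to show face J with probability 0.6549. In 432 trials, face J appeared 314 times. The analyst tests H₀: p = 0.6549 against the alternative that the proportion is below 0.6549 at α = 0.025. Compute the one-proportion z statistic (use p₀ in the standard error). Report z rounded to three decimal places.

z = 3.146

p̂ = 314/432 ≈ 0.72685.
Standard error under H₀: √(0.6549×0.3451/432) = 0.02287.
z = (0.72685 − 0.6549)/0.02287 = 0.07195/0.02287 = 3.146.
p-value = P(Z < 3.146) ≈ 0.9992. With α = 0.025, fail to reject H₀.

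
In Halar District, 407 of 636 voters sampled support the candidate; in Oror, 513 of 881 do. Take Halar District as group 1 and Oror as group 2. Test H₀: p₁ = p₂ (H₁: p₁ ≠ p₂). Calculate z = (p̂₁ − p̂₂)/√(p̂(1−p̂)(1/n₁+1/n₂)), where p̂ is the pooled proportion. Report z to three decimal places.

p̂₁ = 407/636 = 0.63994, p̂₂ = 513/881 = 0.58229.
Pooled p̂ = (407+513)/(636+881) = 920/1517 = 0.60646.
SE = √(p̂(1−p̂)(1/n₁+1/n₂)) = √(0.60646·0.39354·0.0027074) = √(0.000646165) = 0.02542.
z = (0.63994 − 0.58229)/0.02542 = 0.05765/0.02542 = 2.268.

z = 2.268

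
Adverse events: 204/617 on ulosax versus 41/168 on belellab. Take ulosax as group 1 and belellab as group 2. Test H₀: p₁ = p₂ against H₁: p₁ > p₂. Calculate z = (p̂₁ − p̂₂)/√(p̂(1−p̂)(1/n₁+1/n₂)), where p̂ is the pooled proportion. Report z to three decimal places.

p̂₁ = 204/617 ≈ 0.33063, p̂₂ = 41/168 ≈ 0.24405.
Pooled p̂ = (204+41)/(617+168) = 245/785 = 0.31210.
SE = √(p̂(1−p̂)(1/n₁+1/n₂)) = √(0.31210·0.68790·0.00757313) = √(0.00162591) = 0.04032.
z = (0.33063 − 0.24405)/0.04032 = 0.08658/0.04032 = 2.147.
p-value = P(Z > 2.147) ≈ 0.0159.

z = 2.147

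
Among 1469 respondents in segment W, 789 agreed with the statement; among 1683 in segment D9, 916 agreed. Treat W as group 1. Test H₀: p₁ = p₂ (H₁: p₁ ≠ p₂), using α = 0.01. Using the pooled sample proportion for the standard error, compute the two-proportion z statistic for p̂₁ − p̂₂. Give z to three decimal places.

z = -0.403

p̂₁ = 789/1469 ≈ 0.53710, p̂₂ = 916/1683 ≈ 0.54427.
Pooled p̂ = (789+916)/(1469+1683) = 1705/3152 = 0.54093.
SE = √(p̂(1−p̂)(1/n₁+1/n₂)) = √(0.54093·0.45907·0.00127491) = √(0.000316593) = 0.01779.
z = (0.53710 − 0.54427)/0.01779 = -0.00717/0.01779 = -0.403.
Two-sided p-value ≈ 2·Φ(−0.403) = 0.6871. With α = 0.01, fail to reject H₀.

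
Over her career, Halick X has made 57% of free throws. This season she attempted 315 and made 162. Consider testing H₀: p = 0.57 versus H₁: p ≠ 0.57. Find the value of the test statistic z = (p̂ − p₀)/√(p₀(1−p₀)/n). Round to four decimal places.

z = -1.9973

p̂ = 162/315 = 0.514286.
SE = √(p₀(1−p₀)/n) = √(0.2451/315) = 0.027894.
z = (0.514286 − 0.57)/0.027894 = -0.055714/0.027894 = -1.9973.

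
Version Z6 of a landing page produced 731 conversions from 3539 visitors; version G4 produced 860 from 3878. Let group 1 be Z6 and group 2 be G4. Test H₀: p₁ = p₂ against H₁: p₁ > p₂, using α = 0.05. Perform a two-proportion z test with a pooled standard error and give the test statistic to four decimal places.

z = -1.5937

p̂₁ = 731/3539 = 0.2065555, p̂₂ = 860/3878 = 0.2217638.
Pooled p̂ = (731+860)/(3539+3878) = 1591/7417 = 0.2145072.
SE = √(p̂(1−p̂)(1/n₁+1/n₂)) = √(0.2145072·0.7854928·0.000540431) = √(9.10592e-05) = 0.0095425.
z = (0.2065555 − 0.2217638)/0.0095425 = -0.0152083/0.0095425 = -1.5937.
p-value = P(Z > -1.594) ≈ 0.9445; since p > α = 0.05, fail to reject H₀.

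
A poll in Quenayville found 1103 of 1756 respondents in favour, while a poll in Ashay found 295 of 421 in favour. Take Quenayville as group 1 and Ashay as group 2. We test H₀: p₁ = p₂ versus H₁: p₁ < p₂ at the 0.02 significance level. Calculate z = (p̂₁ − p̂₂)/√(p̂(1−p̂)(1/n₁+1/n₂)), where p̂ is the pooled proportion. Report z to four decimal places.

p̂₁ = 1103/1756 = 0.628132, p̂₂ = 295/421 = 0.700713.
Pooled p̂ = (1103+295)/(1756+421) = 1398/2177 = 0.642168.
SE = √(0.229788 × 0.00294477) = 0.026013.
z = (0.628132 − 0.700713)/0.026013 = -0.072581/0.026013 = -2.7902.
p-value = P(Z < -2.790) ≈ 0.0026, so at α = 0.02 we reject H₀.

z = -2.7902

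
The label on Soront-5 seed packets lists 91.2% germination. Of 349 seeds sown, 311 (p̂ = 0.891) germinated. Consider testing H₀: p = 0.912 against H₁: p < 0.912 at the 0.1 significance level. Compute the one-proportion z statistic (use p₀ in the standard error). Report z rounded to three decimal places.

p̂ = 311/349 = 0.89112.
SE = √(p₀(1−p₀)/n) = √(0.080256/349) = 0.01516.
z = (0.89112 − 0.912)/0.01516 = -0.02088/0.01516 = -1.377.
p-value = P(Z < -1.377) ≈ 0.0842; since p < α = 0.1, reject H₀.

z = -1.377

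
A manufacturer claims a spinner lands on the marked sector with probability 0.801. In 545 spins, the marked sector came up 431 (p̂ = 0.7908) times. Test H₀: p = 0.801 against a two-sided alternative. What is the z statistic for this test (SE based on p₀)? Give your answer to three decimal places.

z = -0.595

p̂ = 431/545 = 0.79083.
Under H₀, SE = √(0.801·0.199/545) = √(0.000292475) = 0.01710.
z = (0.79083 − 0.801)/0.01710 = -0.01017/0.01710 = -0.595.
p-value = 2·P(Z > 0.595) ≈ 0.5519.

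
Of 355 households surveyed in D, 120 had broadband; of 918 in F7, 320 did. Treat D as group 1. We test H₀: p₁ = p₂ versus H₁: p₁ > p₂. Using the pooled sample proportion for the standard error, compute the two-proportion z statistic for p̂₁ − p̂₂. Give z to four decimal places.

z = -0.3551

p̂₁ = 120/355 ≈ 0.338028, p̂₂ = 320/918 ≈ 0.348584.
Pooled p̂ = (120+320)/(355+918) = 440/1273 = 0.345640.
SE = √(0.226173 × 0.00390623) = 0.029723.
z = (0.338028 − 0.348584)/0.029723 = -0.010556/0.029723 = -0.3551.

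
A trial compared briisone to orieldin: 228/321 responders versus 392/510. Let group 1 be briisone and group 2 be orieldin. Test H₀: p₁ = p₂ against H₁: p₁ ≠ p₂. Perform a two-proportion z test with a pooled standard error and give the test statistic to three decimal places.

z = -1.882

p̂₁ = 228/321 ≈ 0.71028, p̂₂ = 392/510 ≈ 0.76863.
Pooled p̂ = (228+392)/(321+510) = 620/831 = 0.74609.
SE = √(p̂(1−p̂)(1/n₁+1/n₂)) = √(0.74609·0.25391·0.00507605) = √(0.000961608) = 0.03101.
z = (0.71028 − 0.76863)/0.03101 = -0.05835/0.03101 = -1.882.
Two-sided p-value ≈ 2·Φ(−1.882) = 0.0599.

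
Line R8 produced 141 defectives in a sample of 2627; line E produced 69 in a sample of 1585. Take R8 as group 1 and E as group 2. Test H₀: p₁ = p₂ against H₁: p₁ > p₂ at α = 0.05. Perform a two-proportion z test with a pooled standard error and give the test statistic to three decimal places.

p̂₁ = 141/2627 = 0.05367, p̂₂ = 69/1585 = 0.04353.
Pooled p̂ = (141+69)/(2627+1585) = 210/4212 = 0.04986.
SE = √(0.0473718 × 0.00101158) = 0.00692.
z = (0.05367 − 0.04353)/0.00692 = 0.01014/0.00692 = 1.465.
p-value = P(Z > 1.465) ≈ 0.0715; since p > α = 0.05, fail to reject H₀.

z = 1.465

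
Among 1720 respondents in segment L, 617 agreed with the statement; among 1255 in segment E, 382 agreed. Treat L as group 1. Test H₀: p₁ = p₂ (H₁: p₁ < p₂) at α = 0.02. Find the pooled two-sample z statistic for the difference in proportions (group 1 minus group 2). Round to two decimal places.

p̂₁ = 617/1720 ≈ 0.3587, p̂₂ = 382/1255 ≈ 0.3044.
Pooled p̂ = (617+382)/(1720+1255) = 999/2975 = 0.3358.
SE = √(0.223038 × 0.00137821) = 0.0175.
z = (0.3587 − 0.3044)/0.0175 = 0.0543/0.0175 = 3.10.
p-value = P(Z < 3.099) ≈ 0.9990. With α = 0.02, fail to reject H₀.

z = 3.10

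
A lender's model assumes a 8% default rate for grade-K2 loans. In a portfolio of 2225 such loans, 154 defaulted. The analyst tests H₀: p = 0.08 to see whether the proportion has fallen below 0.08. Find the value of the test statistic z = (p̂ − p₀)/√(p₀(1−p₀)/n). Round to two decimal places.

z = -1.88

p̂ = 154/2225 ≈ 0.06921.
Standard error under H₀: √(0.08×0.92/2225) = 0.00575.
z = (0.06921 − 0.08)/0.00575 = -0.01079/0.00575 = -1.88.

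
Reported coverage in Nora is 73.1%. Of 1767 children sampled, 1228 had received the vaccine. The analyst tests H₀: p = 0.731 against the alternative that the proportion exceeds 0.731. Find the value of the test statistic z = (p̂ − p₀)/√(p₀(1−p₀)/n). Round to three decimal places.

z = -3.416

p̂ = 1228/1767 ≈ 0.69496.
Standard error under H₀: √(0.731×0.269/1767) = 0.01055.
z = (0.69496 − 0.731)/0.01055 = -0.03604/0.01055 = -3.416.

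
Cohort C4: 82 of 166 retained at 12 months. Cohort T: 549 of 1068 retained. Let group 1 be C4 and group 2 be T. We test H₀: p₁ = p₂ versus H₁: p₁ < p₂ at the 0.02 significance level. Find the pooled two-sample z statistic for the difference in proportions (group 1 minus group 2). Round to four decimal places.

p̂₁ = 82/166 = 0.493976, p̂₂ = 549/1068 = 0.514045.
Pooled p̂ = (82+549)/(166+1068) = 631/1234 = 0.511345.
SE = √(0.249871 × 0.00696043) = 0.041704.
z = (0.493976 − 0.514045)/0.041704 = -0.020069/0.041704 = -0.4812.
p-value = P(Z < -0.481) ≈ 0.3152. With α = 0.02, fail to reject H₀.

z = -0.4812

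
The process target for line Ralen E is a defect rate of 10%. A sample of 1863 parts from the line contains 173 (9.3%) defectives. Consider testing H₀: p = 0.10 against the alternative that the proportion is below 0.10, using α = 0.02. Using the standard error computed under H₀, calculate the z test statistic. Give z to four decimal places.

p̂ = 173/1863 ≈ 0.0928610.
Under H₀, SE = √(0.1·0.9/1863) = √(4.83092e-05) = 0.0069505.
z = (0.0928610 − 0.1)/0.0069505 = -0.0071390/0.0069505 = -1.0271.
p-value = P(Z < -1.027) ≈ 0.1522, so at α = 0.02 we fail to reject H₀.

z = -1.0271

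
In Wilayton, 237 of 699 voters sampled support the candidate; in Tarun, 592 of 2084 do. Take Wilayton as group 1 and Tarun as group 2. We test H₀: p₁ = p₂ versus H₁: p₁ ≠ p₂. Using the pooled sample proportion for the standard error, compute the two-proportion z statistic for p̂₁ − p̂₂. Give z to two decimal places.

z = 2.75

p̂₁ = 237/699 = 0.3391, p̂₂ = 592/2084 = 0.2841.
Pooled p̂ = (237+592)/(699+2084) = 829/2783 = 0.2979.
SE = √(p̂(1−p̂)(1/n₁+1/n₂)) = √(0.2979·0.7021·0.00191046) = √(0.000399568) = 0.0200.
z = (0.3391 − 0.2841)/0.0200 = 0.0550/0.0200 = 2.75.
Two-sided p-value ≈ 2·Φ(−2.751) = 0.0059.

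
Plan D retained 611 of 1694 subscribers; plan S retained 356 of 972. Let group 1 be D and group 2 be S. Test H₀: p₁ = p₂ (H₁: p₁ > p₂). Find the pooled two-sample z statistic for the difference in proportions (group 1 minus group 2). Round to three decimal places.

p̂₁ = 611/1694 ≈ 0.36068, p̂₂ = 356/972 ≈ 0.36626.
Pooled p̂ = (611+356)/(1694+972) = 967/2666 = 0.36272.
SE = √(p̂(1−p̂)(1/n₁+1/n₂)) = √(0.36272·0.63728·0.00161913) = √(0.000374266) = 0.01935.
z = (0.36068 − 0.36626)/0.01935 = -0.00558/0.01935 = -0.288.
p-value = P(Z > -0.288) ≈ 0.6133.

z = -0.288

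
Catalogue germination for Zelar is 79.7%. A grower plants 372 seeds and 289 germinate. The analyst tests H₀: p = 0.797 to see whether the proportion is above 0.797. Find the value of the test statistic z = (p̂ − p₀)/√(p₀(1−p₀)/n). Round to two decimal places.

p̂ = 289/372 ≈ 0.7769.
Standard error under H₀: √(0.797×0.203/372) = 0.0209.
z = (0.7769 − 0.797)/0.0209 = -0.0201/0.0209 = -0.96.
p-value = P(Z > -0.965) ≈ 0.8326.

z = -0.96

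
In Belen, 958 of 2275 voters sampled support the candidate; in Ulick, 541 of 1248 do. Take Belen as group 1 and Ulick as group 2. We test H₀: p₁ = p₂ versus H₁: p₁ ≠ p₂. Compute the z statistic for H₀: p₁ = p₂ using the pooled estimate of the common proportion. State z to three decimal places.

z = -0.712

p̂₁ = 958/2275 ≈ 0.421099, p̂₂ = 541/1248 ≈ 0.433494.
Pooled p̂ = (958+541)/(2275+1248) = 1499/3523 = 0.425490.
SE = √(0.244448 × 0.00124084) = 0.017416.
z = (0.421099 − 0.433494)/0.017416 = -0.012395/0.017416 = -0.712.
p-value = 2·P(Z > 0.712) ≈ 0.4767.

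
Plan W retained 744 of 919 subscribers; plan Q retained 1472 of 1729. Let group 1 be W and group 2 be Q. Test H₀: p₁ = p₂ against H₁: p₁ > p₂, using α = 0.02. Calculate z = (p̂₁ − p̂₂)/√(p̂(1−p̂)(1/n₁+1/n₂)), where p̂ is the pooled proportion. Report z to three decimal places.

z = -2.770

p̂₁ = 744/919 = 0.809576, p̂₂ = 1472/1729 = 0.851359.
Pooled p̂ = (744+1472)/(919+1729) = 2216/2648 = 0.836858.
SE = √(0.136527 × 0.00166651) = 0.015084.
z = (0.809576 − 0.851359)/0.015084 = -0.041783/0.015084 = -2.770.
p-value = P(Z > -2.770) ≈ 0.9972. With α = 0.02, fail to reject H₀.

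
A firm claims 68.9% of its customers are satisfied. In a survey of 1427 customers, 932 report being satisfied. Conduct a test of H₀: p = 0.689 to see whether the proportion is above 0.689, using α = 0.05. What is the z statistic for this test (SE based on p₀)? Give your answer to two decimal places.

z = -2.93

p̂ = 932/1427 ≈ 0.65312.
SE = √(p₀(1−p₀)/n) = √(0.21428/1427) = 0.01225.
z = (0.65312 − 0.689)/0.01225 = -0.03588/0.01225 = -2.93.
p-value = P(Z > -2.928) ≈ 0.9983; since p > α = 0.05, fail to reject H₀.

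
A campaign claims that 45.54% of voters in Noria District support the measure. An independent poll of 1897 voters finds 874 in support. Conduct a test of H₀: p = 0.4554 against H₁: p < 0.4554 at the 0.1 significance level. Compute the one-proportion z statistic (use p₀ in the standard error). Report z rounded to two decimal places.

p̂ = 874/1897 = 0.46073.
Under H₀, SE = √(0.4554·0.5446/1897) = √(0.000130738) = 0.01143.
z = (0.46073 − 0.4554)/0.01143 = 0.00533/0.01143 = 0.47.
p-value = P(Z < 0.466) ≈ 0.6794; since p > α = 0.1, fail to reject H₀.

z = 0.47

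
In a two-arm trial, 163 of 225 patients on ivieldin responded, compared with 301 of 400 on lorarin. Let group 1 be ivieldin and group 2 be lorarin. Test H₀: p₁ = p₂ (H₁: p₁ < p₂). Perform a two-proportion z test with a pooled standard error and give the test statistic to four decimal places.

p̂₁ = 163/225 ≈ 0.724444, p̂₂ = 301/400 ≈ 0.752500.
Pooled p̂ = (163+301)/(225+400) = 464/625 = 0.742400.
SE = √(p̂(1−p̂)(1/n₁+1/n₂)) = √(0.742400·0.257600·0.00694444) = √(0.00132807) = 0.036443.
z = (0.724444 − 0.752500)/0.036443 = -0.028056/0.036443 = -0.7699.
p-value = P(Z < -0.770) ≈ 0.2207.

z = -0.7699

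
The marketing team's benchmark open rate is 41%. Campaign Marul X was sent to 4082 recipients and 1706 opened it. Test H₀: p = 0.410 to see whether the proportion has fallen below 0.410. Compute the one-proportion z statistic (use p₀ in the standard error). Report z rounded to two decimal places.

p̂ = 1706/4082 = 0.4179.
SE = √(p₀(1−p₀)/n) = √(0.2419/4082) = 0.0077.
z = (0.4179 − 0.41)/0.0077 = 0.0079/0.0077 = 1.03.

z = 1.03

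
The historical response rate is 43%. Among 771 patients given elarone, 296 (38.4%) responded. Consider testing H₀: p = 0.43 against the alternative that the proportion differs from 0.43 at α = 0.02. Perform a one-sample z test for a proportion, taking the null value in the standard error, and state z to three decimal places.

p̂ = 296/771 = 0.383917.
Standard error under H₀: √(0.43×0.57/771) = 0.017830.
z = (0.383917 − 0.43)/0.017830 = -0.046083/0.017830 = -2.585.
p-value = 2·P(Z > 2.585) ≈ 0.0097, so at α = 0.02 we reject H₀.

z = -2.585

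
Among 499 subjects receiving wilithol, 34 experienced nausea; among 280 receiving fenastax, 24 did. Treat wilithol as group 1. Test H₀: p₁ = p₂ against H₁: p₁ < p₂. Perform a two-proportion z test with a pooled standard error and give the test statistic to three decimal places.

p̂₁ = 34/499 ≈ 0.068136, p̂₂ = 24/280 ≈ 0.085714.
Pooled p̂ = (34+24)/(499+280) = 58/779 = 0.074454.
SE = √(p̂(1−p̂)(1/n₁+1/n₂)) = √(0.074454·0.925546·0.00557544) = √(0.000384209) = 0.019601.
z = (0.068136 − 0.085714)/0.019601 = -0.017578/0.019601 = -0.897.
p-value = P(Z < -0.897) ≈ 0.1849.

z = -0.897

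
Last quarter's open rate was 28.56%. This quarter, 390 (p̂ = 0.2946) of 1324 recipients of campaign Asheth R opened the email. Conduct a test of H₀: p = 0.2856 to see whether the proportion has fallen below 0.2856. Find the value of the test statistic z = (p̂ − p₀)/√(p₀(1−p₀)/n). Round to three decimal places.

z = 0.722

p̂ = 390/1324 = 0.29456.
SE = √(p₀(1−p₀)/n) = √(0.20403/1324) = 0.01241.
z = (0.29456 − 0.2856)/0.01241 = 0.00896/0.01241 = 0.722.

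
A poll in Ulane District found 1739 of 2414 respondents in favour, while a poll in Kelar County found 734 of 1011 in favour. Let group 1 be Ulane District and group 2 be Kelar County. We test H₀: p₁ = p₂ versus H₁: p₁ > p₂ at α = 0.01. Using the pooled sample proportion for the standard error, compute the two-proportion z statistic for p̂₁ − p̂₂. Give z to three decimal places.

p̂₁ = 1739/2414 ≈ 0.72038, p̂₂ = 734/1011 ≈ 0.72601.
Pooled p̂ = (1739+734)/(2414+1011) = 2473/3425 = 0.72204.
SE = √(p̂(1−p̂)(1/n₁+1/n₂)) = √(0.72204·0.27796·0.00140337) = √(0.000281651) = 0.01678.
z = (0.72038 − 0.72601)/0.01678 = -0.00563/0.01678 = -0.336.
p-value = P(Z > -0.336) ≈ 0.6314, so at α = 0.01 we fail to reject H₀.

z = -0.336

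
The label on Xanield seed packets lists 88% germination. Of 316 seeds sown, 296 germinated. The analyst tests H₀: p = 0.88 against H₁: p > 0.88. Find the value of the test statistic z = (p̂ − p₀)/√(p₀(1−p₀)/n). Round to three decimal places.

p̂ = 296/316 = 0.93671.
SE = √(p₀(1−p₀)/n) = √(0.1056/316) = 0.01828.
z = (0.93671 − 0.88)/0.01828 = 0.05671/0.01828 = 3.102.
p-value = P(Z > 3.102) ≈ 0.0010.

z = 3.102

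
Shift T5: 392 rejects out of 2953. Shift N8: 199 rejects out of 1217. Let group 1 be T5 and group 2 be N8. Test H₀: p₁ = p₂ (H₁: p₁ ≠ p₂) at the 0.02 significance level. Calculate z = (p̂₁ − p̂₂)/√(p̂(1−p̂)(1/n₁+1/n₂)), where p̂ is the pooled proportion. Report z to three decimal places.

p̂₁ = 392/2953 = 0.13275, p̂₂ = 199/1217 = 0.16352.
Pooled p̂ = (392+199)/(2953+1217) = 591/4170 = 0.14173.
SE = √(0.12164 × 0.00116033) = 0.01188.
z = (0.13275 − 0.16352)/0.01188 = -0.03077/0.01188 = -2.590.
p-value = 2·P(Z > 2.590) ≈ 0.0096, so at α = 0.02 we reject H₀.

z = -2.590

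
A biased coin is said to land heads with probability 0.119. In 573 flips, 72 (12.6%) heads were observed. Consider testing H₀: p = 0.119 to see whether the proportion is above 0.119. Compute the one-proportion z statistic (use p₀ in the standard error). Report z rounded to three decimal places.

z = 0.492

p̂ = 72/573 ≈ 0.12565.
Standard error under H₀: √(0.119×0.881/573) = 0.01353.
z = (0.12565 − 0.119)/0.01353 = 0.00665/0.01353 = 0.492.
p-value = P(Z > 0.492) ≈ 0.3114.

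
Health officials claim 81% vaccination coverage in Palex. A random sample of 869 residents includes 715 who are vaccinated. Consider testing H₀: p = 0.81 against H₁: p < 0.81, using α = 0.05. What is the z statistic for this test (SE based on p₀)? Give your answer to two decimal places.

z = 0.96

p̂ = 715/869 ≈ 0.8228.
SE = √(p₀(1−p₀)/n) = √(0.1539/869) = 0.0133.
z = (0.8228 − 0.81)/0.0133 = 0.0128/0.0133 = 0.96.
p-value = P(Z < 0.961) ≈ 0.8316; since p > α = 0.05, fail to reject H₀.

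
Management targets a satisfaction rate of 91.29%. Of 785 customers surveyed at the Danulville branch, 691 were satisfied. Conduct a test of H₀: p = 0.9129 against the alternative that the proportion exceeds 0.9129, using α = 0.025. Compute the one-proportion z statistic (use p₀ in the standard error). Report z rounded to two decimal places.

p̂ = 691/785 ≈ 0.880255.
SE = √(p₀(1−p₀)/n) = √(0.079514/785) = 0.010064.
z = (0.880255 − 0.9129)/0.010064 = -0.032645/0.010064 = -3.24.
p-value = P(Z > -3.244) ≈ 0.9994, so at α = 0.025 we fail to reject H₀.

z = -3.24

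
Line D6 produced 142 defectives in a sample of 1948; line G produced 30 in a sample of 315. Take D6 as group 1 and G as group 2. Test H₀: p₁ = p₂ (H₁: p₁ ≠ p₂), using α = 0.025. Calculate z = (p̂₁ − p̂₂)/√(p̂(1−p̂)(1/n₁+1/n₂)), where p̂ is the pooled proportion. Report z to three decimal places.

p̂₁ = 142/1948 ≈ 0.07290, p̂₂ = 30/315 ≈ 0.09524.
Pooled p̂ = (142+30)/(1948+315) = 172/2263 = 0.07601.
SE = √(p̂(1−p̂)(1/n₁+1/n₂)) = √(0.07601·0.92399·0.00368795) = √(0.000258999) = 0.01609.
z = (0.07290 − 0.09524)/0.01609 = -0.02234/0.01609 = -1.388.
p-value = 2·P(Z > 1.388) ≈ 0.1650, so at α = 0.025 we fail to reject H₀.

z = -1.388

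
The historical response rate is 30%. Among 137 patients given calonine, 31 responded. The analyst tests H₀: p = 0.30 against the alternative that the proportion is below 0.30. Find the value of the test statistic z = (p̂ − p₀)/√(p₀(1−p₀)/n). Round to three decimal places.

p̂ = 31/137 = 0.22628.
SE = √(p₀(1−p₀)/n) = √(0.21/137) = 0.03915.
z = (0.22628 − 0.3)/0.03915 = -0.07372/0.03915 = -1.883.
p-value = P(Z < -1.883) ≈ 0.0298.

z = -1.883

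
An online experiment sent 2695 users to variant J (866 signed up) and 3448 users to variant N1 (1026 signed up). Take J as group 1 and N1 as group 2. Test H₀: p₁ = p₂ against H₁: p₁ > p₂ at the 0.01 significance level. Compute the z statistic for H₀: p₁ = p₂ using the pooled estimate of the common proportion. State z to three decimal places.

p̂₁ = 866/2695 = 0.32134, p̂₂ = 1026/3448 = 0.29756.
Pooled p̂ = (866+1026)/(2695+3448) = 1892/6143 = 0.30799.
SE = √(p̂(1−p̂)(1/n₁+1/n₂)) = √(0.30799·0.69201·0.000661081) = √(0.000140898) = 0.01187.
z = (0.32134 − 0.29756)/0.01187 = 0.02378/0.01187 = 2.003.
p-value = P(Z > 2.003) ≈ 0.0226. With α = 0.01, fail to reject H₀.

z = 2.003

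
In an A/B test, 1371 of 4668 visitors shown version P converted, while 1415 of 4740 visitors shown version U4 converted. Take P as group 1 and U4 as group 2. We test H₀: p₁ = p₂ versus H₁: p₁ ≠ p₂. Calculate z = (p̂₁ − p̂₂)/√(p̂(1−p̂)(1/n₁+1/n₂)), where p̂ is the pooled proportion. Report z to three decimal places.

p̂₁ = 1371/4668 ≈ 0.29370, p̂₂ = 1415/4740 ≈ 0.29852.
Pooled p̂ = (1371+1415)/(4668+4740) = 2786/9408 = 0.29613.
SE = √(0.208437 × 0.000425195) = 0.00941.
z = (0.29370 − 0.29852)/0.00941 = -0.00482/0.00941 = -0.512.
p-value = 2·P(Z > 0.512) ≈ 0.6086.

z = -0.512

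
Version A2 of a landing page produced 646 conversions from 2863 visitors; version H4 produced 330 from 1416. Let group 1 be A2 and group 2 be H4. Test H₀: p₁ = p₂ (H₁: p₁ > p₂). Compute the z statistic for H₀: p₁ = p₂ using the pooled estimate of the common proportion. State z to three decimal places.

p̂₁ = 646/2863 = 0.22564, p̂₂ = 330/1416 = 0.23305.
Pooled p̂ = (646+330)/(2863+1416) = 976/4279 = 0.22809.
SE = √(0.176065 × 0.0010555) = 0.01363.
z = (0.22564 − 0.23305)/0.01363 = -0.00741/0.01363 = -0.544.

z = -0.544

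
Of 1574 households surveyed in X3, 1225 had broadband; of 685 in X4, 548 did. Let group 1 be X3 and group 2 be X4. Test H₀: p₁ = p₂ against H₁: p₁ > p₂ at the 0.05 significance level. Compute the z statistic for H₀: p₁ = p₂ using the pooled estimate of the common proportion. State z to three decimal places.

p̂₁ = 1225/1574 ≈ 0.77827, p̂₂ = 548/685 ≈ 0.80000.
Pooled p̂ = (1225+548)/(1574+685) = 1773/2259 = 0.78486.
SE = √(0.168854 × 0.00209518) = 0.01881.
z = (0.77827 − 0.80000)/0.01881 = -0.02173/0.01881 = -1.155.
p-value = P(Z > -1.155) ≈ 0.8760; since p > α = 0.05, fail to reject H₀.

z = -1.155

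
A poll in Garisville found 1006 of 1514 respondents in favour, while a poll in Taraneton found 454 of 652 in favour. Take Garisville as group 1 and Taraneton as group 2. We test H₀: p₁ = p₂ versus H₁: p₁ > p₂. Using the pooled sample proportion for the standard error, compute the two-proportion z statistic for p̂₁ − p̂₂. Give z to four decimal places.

z = -1.4508

p̂₁ = 1006/1514 ≈ 0.664465, p̂₂ = 454/652 ≈ 0.696319.
Pooled p̂ = (1006+454)/(1514+652) = 1460/2166 = 0.674054.
SE = √(0.219705 × 0.00219424) = 0.021956.
z = (0.664465 − 0.696319)/0.021956 = -0.031854/0.021956 = -1.4508.
p-value = P(Z > -1.451) ≈ 0.9266.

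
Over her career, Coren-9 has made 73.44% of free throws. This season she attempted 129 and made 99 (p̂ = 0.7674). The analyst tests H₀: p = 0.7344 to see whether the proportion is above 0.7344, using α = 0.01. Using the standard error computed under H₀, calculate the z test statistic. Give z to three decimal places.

p̂ = 99/129 = 0.76744.
Standard error under H₀: √(0.7344×0.2656/129) = 0.03889.
z = (0.76744 − 0.7344)/0.03889 = 0.03304/0.03889 = 0.850.
p-value = P(Z > 0.850) ≈ 0.1977; since p > α = 0.01, fail to reject H₀.

z = 0.850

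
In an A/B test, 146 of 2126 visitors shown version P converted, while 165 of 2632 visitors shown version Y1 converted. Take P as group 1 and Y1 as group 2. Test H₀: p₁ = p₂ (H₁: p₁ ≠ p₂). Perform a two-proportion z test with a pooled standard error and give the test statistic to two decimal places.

p̂₁ = 146/2126 ≈ 0.0687, p̂₂ = 165/2632 ≈ 0.0627.
Pooled p̂ = (146+165)/(2126+2632) = 311/4758 = 0.0654.
SE = √(0.0610912 × 0.000850306) = 0.0072.
z = (0.0687 − 0.0627)/0.0072 = 0.0060/0.0072 = 0.83.
Two-sided p-value ≈ 2·Φ(−0.830) = 0.4064.

z = 0.83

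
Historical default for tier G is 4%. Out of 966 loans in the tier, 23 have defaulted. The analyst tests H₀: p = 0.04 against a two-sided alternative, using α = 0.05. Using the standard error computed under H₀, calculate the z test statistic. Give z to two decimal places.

z = -2.57

p̂ = 23/966 = 0.0238.
SE = √(p₀(1−p₀)/n) = √(0.0384/966) = 0.0063.
z = (0.0238 − 0.04)/0.0063 = -0.0162/0.0063 = -2.57.
p-value = 2·P(Z > 2.568) ≈ 0.0102. With α = 0.05, reject H₀.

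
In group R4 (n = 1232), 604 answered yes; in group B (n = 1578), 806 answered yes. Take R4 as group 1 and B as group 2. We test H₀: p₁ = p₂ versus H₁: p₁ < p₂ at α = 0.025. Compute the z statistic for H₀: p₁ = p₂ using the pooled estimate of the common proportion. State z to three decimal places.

z = -1.079

p̂₁ = 604/1232 = 0.49026, p̂₂ = 806/1578 = 0.51077.
Pooled p̂ = (604+806)/(1232+1578) = 1410/2810 = 0.50178.
SE = √(p̂(1−p̂)(1/n₁+1/n₂)) = √(0.50178·0.49822·0.0014454) = √(0.000361346) = 0.01901.
z = (0.49026 − 0.51077)/0.01901 = -0.02051/0.01901 = -1.079.
p-value = P(Z < -1.079) ≈ 0.1403; since p > α = 0.025, fail to reject H₀.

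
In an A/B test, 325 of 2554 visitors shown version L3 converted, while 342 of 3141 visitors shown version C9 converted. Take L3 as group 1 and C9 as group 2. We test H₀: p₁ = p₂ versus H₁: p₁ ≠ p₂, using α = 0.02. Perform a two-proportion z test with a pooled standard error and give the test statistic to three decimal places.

p̂₁ = 325/2554 ≈ 0.12725, p̂₂ = 342/3141 ≈ 0.10888.
Pooled p̂ = (325+342)/(2554+3141) = 667/5695 = 0.11712.
SE = √(0.103403 × 0.000709913) = 0.00857.
z = (0.12725 − 0.10888)/0.00857 = 0.01837/0.00857 = 2.144.
Two-sided p-value ≈ 2·Φ(−2.144) = 0.0320, so at α = 0.02 we fail to reject H₀.

z = 2.144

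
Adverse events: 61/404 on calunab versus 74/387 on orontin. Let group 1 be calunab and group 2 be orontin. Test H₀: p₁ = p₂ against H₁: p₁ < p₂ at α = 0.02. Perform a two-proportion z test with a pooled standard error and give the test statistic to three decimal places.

z = -1.503

p̂₁ = 61/404 = 0.15099, p̂₂ = 74/387 = 0.19121.
Pooled p̂ = (61+74)/(404+387) = 135/791 = 0.17067.
SE = √(0.141542 × 0.00505923) = 0.02676.
z = (0.15099 − 0.19121)/0.02676 = -0.04022/0.02676 = -1.503.
p-value = P(Z < -1.503) ≈ 0.0664. With α = 0.02, fail to reject H₀.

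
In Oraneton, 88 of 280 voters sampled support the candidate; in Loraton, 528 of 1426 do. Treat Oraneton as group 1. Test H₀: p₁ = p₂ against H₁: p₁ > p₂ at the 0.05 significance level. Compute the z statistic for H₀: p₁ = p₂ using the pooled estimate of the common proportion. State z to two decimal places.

z = -1.78

p̂₁ = 88/280 ≈ 0.3143, p̂₂ = 528/1426 ≈ 0.3703.
Pooled p̂ = (88+528)/(280+1426) = 616/1706 = 0.3611.
SE = √(0.230701 × 0.00427269) = 0.0314.
z = (0.3143 − 0.3703)/0.0314 = -0.0560/0.0314 = -1.78.
p-value = P(Z > -1.783) ≈ 0.9627, so at α = 0.05 we fail to reject H₀.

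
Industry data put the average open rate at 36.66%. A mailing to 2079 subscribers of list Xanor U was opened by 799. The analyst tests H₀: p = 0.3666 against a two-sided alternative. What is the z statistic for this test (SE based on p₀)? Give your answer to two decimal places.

p̂ = 799/2079 ≈ 0.38432.
Standard error under H₀: √(0.3666×0.6334/2079) = 0.01057.
z = (0.38432 − 0.3666)/0.01057 = 0.01772/0.01057 = 1.68.
p-value = 2·P(Z > 1.677) ≈ 0.0936.

z = 1.68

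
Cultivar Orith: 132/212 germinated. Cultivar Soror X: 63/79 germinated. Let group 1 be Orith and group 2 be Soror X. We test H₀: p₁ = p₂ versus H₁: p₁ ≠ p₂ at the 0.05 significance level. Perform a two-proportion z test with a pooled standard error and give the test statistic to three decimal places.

p̂₁ = 132/212 ≈ 0.62264, p̂₂ = 63/79 ≈ 0.79747.
Pooled p̂ = (132+63)/(212+79) = 195/291 = 0.67010.
SE = √(p̂(1−p̂)(1/n₁+1/n₂)) = √(0.67010·0.32990·0.0173752) = √(0.00384105) = 0.06198.
z = (0.62264 − 0.79747)/0.06198 = -0.17483/0.06198 = -2.821.
Two-sided p-value ≈ 2·Φ(−2.821) = 0.0048; since p < α = 0.05, reject H₀.

z = -2.821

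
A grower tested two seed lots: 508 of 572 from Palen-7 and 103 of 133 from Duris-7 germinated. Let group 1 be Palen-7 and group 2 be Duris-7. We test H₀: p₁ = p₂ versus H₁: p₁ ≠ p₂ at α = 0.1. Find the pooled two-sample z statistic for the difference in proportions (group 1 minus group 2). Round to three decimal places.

z = 3.474

p̂₁ = 508/572 ≈ 0.88811, p̂₂ = 103/133 ≈ 0.77444.
Pooled p̂ = (508+103)/(572+133) = 611/705 = 0.86667.
SE = √(0.115556 × 0.00926705) = 0.03272.
z = (0.88811 − 0.77444)/0.03272 = 0.11367/0.03272 = 3.474.
Two-sided p-value ≈ 2·Φ(−3.474) = 0.0005; since p < α = 0.1, reject H₀.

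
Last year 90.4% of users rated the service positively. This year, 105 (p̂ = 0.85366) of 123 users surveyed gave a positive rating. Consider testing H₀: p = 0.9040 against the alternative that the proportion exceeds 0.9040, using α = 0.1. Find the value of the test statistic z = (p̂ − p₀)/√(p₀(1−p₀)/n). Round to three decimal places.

z = -1.895

p̂ = 105/123 = 0.85366.
Standard error under H₀: √(0.904×0.096/123) = 0.02656.
z = (0.85366 − 0.904)/0.02656 = -0.05034/0.02656 = -1.895.
p-value = P(Z > -1.895) ≈ 0.9710; since p > α = 0.1, fail to reject H₀.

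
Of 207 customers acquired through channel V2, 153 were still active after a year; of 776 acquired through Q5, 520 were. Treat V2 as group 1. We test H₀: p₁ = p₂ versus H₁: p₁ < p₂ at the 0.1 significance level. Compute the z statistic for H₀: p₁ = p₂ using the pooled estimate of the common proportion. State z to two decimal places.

p̂₁ = 153/207 ≈ 0.7391, p̂₂ = 520/776 ≈ 0.6701.
Pooled p̂ = (153+520)/(207+776) = 673/983 = 0.6846.
SE = √(p̂(1−p̂)(1/n₁+1/n₂)) = √(0.6846·0.3154·0.00611958) = √(0.00132127) = 0.0363.
z = (0.7391 − 0.6701)/0.0363 = 0.0690/0.0363 = 1.90.
p-value = P(Z < 1.899) ≈ 0.9712, so at α = 0.1 we fail to reject H₀.

z = 1.90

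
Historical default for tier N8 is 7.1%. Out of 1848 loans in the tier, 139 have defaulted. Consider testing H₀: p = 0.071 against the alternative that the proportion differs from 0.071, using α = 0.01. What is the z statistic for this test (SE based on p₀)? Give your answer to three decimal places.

z = 0.706

p̂ = 139/1848 = 0.075216.
Under H₀, SE = √(0.071·0.929/1848) = √(3.56921e-05) = 0.005974.
z = (0.075216 − 0.071)/0.005974 = 0.004216/0.005974 = 0.706.
Two-sided p-value ≈ 2·Φ(−0.706) = 0.4803; since p > α = 0.01, fail to reject H₀.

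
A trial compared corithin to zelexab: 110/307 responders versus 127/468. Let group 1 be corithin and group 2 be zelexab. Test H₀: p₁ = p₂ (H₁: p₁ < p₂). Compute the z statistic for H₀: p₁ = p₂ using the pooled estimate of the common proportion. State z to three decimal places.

z = 2.569

p̂₁ = 110/307 ≈ 0.35831, p̂₂ = 127/468 ≈ 0.27137.
Pooled p̂ = (110+127)/(307+468) = 237/775 = 0.30581.
SE = √(p̂(1−p̂)(1/n₁+1/n₂)) = √(0.30581·0.69419·0.00539408) = √(0.0011451) = 0.03384.
z = (0.35831 − 0.27137)/0.03384 = 0.08694/0.03384 = 2.569.
p-value = P(Z < 2.569) ≈ 0.9949.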